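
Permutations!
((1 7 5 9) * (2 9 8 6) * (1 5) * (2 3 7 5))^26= (9)(1 8 3)(5 6 7)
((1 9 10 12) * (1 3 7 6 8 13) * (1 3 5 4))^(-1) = ((1 9 10 12 5 4)(3 7 6 8 13))^(-1) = (1 4 5 12 10 9)(3 13 8 6 7)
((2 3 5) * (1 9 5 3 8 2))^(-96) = ((1 9 5)(2 8))^(-96) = (9)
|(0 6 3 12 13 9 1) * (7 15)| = |(0 6 3 12 13 9 1)(7 15)| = 14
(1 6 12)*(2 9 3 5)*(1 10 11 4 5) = (1 6 12 10 11 4 5 2 9 3) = [0, 6, 9, 1, 5, 2, 12, 7, 8, 3, 11, 4, 10]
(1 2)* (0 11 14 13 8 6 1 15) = (0 11 14 13 8 6 1 2 15) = [11, 2, 15, 3, 4, 5, 1, 7, 6, 9, 10, 14, 12, 8, 13, 0]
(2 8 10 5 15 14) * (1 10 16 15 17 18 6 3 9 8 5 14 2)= (1 10 14)(2 5 17 18 6 3 9 8 16 15)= [0, 10, 5, 9, 4, 17, 3, 7, 16, 8, 14, 11, 12, 13, 1, 2, 15, 18, 6]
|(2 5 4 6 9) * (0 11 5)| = |(0 11 5 4 6 9 2)| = 7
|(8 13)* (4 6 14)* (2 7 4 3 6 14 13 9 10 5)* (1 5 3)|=|(1 5 2 7 4 14)(3 6 13 8 9 10)|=6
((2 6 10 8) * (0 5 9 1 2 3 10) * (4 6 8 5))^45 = (1 3 9 8 5 2 10)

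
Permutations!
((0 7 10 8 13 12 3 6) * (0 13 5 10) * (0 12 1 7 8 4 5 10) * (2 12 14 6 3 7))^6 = (0 8 10 4 5)(1 13 6 14 7 12 2)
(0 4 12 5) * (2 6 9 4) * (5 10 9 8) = (0 2 6 8 5)(4 12 10 9) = [2, 1, 6, 3, 12, 0, 8, 7, 5, 4, 9, 11, 10]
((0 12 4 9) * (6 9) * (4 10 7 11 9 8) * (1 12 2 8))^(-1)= (0 9 11 7 10 12 1 6 4 8 2)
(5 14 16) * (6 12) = [0, 1, 2, 3, 4, 14, 12, 7, 8, 9, 10, 11, 6, 13, 16, 15, 5] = (5 14 16)(6 12)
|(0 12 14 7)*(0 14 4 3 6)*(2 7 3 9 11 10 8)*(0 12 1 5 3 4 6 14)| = |(0 1 5 3 14 4 9 11 10 8 2 7)(6 12)| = 12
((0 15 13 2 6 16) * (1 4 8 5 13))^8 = ((0 15 1 4 8 5 13 2 6 16))^8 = (0 6 13 8 1)(2 5 4 15 16)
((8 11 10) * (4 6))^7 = (4 6)(8 11 10)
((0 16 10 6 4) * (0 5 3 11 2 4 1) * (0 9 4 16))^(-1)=(1 6 10 16 2 11 3 5 4 9)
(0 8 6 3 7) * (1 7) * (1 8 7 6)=(0 7)(1 6 3 8)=[7, 6, 2, 8, 4, 5, 3, 0, 1]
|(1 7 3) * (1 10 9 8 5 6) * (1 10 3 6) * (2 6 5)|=|(1 7 5)(2 6 10 9 8)|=15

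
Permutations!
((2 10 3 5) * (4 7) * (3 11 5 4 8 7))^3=(2 5 11 10)(3 4)(7 8)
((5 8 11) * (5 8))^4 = ((8 11))^4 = (11)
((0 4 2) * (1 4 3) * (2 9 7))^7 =(9)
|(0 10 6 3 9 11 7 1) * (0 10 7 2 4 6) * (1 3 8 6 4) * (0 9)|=30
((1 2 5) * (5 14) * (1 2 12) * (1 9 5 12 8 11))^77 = (1 11 8)(2 12 5 14 9) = ((1 8 11)(2 14 12 9 5))^77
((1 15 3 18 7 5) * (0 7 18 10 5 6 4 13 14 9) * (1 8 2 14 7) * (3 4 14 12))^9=((18)(0 1 15 4 13 7 6 14 9)(2 12 3 10 5 8))^9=(18)(2 10)(3 8)(5 12)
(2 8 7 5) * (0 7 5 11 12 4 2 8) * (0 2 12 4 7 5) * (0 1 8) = (0 5)(1 8)(4 12 7 11) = [5, 8, 2, 3, 12, 0, 6, 11, 1, 9, 10, 4, 7]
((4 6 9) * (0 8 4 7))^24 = ((0 8 4 6 9 7))^24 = (9)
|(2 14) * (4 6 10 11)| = 4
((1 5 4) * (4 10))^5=(1 5 10 4)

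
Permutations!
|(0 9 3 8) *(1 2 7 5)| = 4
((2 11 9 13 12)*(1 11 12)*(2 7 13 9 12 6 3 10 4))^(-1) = (1 13 7 12 11)(2 4 10 3 6)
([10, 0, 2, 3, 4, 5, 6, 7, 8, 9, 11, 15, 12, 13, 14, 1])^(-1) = (0 1 15 11 10)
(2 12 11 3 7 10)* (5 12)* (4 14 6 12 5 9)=(2 9 4 14 6 12 11 3 7 10)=[0, 1, 9, 7, 14, 5, 12, 10, 8, 4, 2, 3, 11, 13, 6]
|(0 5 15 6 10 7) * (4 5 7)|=|(0 7)(4 5 15 6 10)|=10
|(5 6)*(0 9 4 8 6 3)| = |(0 9 4 8 6 5 3)| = 7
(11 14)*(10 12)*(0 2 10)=(0 2 10 12)(11 14)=[2, 1, 10, 3, 4, 5, 6, 7, 8, 9, 12, 14, 0, 13, 11]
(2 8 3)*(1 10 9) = (1 10 9)(2 8 3) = [0, 10, 8, 2, 4, 5, 6, 7, 3, 1, 9]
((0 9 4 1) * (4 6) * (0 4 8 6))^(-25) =((0 9)(1 4)(6 8))^(-25) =(0 9)(1 4)(6 8)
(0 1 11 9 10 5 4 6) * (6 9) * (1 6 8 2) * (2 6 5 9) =(0 5 4 2 1 11 8 6)(9 10) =[5, 11, 1, 3, 2, 4, 0, 7, 6, 10, 9, 8]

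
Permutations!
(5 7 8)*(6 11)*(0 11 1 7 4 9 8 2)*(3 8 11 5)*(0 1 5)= [0, 7, 1, 8, 9, 4, 5, 2, 3, 11, 10, 6]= (1 7 2)(3 8)(4 9 11 6 5)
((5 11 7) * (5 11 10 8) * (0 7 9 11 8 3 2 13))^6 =(0 2 10 8)(3 5 7 13)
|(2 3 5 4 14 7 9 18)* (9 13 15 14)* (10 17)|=12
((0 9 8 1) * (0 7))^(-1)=(0 7 1 8 9)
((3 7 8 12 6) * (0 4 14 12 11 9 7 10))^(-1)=((0 4 14 12 6 3 10)(7 8 11 9))^(-1)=(0 10 3 6 12 14 4)(7 9 11 8)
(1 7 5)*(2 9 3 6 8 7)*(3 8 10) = [0, 2, 9, 6, 4, 1, 10, 5, 7, 8, 3] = (1 2 9 8 7 5)(3 6 10)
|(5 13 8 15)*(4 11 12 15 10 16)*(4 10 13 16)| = |(4 11 12 15 5 16 10)(8 13)| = 14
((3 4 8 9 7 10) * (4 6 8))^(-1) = (3 10 7 9 8 6)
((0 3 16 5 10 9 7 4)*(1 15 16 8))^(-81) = ((0 3 8 1 15 16 5 10 9 7 4))^(-81) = (0 10 1 4 5 8 7 16 3 9 15)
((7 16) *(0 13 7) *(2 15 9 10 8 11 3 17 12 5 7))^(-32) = (0 12 8 2 7 3 9)(5 11 15 16 17 10 13)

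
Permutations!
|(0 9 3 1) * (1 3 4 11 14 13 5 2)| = |(0 9 4 11 14 13 5 2 1)| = 9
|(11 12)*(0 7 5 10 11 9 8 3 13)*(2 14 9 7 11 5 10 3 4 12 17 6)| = 15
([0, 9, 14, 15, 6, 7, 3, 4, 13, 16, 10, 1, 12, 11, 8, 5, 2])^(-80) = [0, 1, 2, 4, 5, 3, 7, 15, 8, 9, 10, 11, 12, 13, 14, 6, 16]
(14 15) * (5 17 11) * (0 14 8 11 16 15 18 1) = (0 14 18 1)(5 17 16 15 8 11) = [14, 0, 2, 3, 4, 17, 6, 7, 11, 9, 10, 5, 12, 13, 18, 8, 15, 16, 1]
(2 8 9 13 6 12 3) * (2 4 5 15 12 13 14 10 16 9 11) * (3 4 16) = (2 8 11)(3 16 9 14 10)(4 5 15 12)(6 13) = [0, 1, 8, 16, 5, 15, 13, 7, 11, 14, 3, 2, 4, 6, 10, 12, 9]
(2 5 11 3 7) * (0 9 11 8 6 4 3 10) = [9, 1, 5, 7, 3, 8, 4, 2, 6, 11, 0, 10] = (0 9 11 10)(2 5 8 6 4 3 7)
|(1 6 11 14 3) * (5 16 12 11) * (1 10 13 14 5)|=4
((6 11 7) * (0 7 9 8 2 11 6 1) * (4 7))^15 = (0 1 7 4)(2 8 9 11)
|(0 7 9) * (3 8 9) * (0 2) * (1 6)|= |(0 7 3 8 9 2)(1 6)|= 6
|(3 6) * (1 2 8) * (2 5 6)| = 6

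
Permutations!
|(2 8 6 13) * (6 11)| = 5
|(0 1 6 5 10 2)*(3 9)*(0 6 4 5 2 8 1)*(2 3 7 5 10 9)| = 12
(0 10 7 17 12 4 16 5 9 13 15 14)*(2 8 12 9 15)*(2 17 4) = (0 10 7 4 16 5 15 14)(2 8 12)(9 13 17) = [10, 1, 8, 3, 16, 15, 6, 4, 12, 13, 7, 11, 2, 17, 0, 14, 5, 9]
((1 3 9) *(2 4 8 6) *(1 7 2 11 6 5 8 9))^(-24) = ((1 3)(2 4 9 7)(5 8)(6 11))^(-24) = (11)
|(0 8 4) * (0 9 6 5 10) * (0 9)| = 12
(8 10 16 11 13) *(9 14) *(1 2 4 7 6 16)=[0, 2, 4, 3, 7, 5, 16, 6, 10, 14, 1, 13, 12, 8, 9, 15, 11]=(1 2 4 7 6 16 11 13 8 10)(9 14)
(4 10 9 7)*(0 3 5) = (0 3 5)(4 10 9 7) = [3, 1, 2, 5, 10, 0, 6, 4, 8, 7, 9]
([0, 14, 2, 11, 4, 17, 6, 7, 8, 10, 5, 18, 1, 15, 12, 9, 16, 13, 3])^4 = (1 14 12)(3 11 18)(5 9 13)(10 15 17)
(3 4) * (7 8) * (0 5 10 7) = (0 5 10 7 8)(3 4) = [5, 1, 2, 4, 3, 10, 6, 8, 0, 9, 7]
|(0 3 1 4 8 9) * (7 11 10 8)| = 9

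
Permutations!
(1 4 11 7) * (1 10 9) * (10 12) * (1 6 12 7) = (1 4 11)(6 12 10 9) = [0, 4, 2, 3, 11, 5, 12, 7, 8, 6, 9, 1, 10]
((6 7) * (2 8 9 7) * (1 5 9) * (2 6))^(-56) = (1 2 9)(5 8 7)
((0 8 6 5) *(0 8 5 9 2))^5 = (0 2 9 6 8 5)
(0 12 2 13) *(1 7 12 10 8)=(0 10 8 1 7 12 2 13)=[10, 7, 13, 3, 4, 5, 6, 12, 1, 9, 8, 11, 2, 0]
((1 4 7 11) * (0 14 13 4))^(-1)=(0 1 11 7 4 13 14)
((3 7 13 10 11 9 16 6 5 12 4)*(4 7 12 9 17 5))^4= ((3 12 7 13 10 11 17 5 9 16 6 4))^4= (3 10 9)(4 13 5)(6 7 17)(11 16 12)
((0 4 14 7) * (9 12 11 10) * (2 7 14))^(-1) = ((14)(0 4 2 7)(9 12 11 10))^(-1) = (14)(0 7 2 4)(9 10 11 12)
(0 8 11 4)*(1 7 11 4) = (0 8 4)(1 7 11) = [8, 7, 2, 3, 0, 5, 6, 11, 4, 9, 10, 1]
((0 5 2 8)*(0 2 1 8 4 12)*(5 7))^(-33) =(0 12 4 2 8 1 5 7)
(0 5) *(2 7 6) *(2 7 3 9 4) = (0 5)(2 3 9 4)(6 7) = [5, 1, 3, 9, 2, 0, 7, 6, 8, 4]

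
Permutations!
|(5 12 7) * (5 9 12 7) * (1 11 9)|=|(1 11 9 12 5 7)|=6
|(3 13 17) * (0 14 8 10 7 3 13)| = |(0 14 8 10 7 3)(13 17)| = 6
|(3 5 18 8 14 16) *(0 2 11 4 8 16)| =12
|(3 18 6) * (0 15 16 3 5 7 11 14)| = |(0 15 16 3 18 6 5 7 11 14)| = 10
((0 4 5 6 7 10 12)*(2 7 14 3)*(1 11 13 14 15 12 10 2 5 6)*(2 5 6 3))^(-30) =((0 4 3 6 15 12)(1 11 13 14 2 7 5))^(-30) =(15)(1 7 14 11 5 2 13)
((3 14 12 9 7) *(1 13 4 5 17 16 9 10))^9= ((1 13 4 5 17 16 9 7 3 14 12 10))^9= (1 14 9 5)(3 16 4 10)(7 17 13 12)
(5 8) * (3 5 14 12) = (3 5 8 14 12) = [0, 1, 2, 5, 4, 8, 6, 7, 14, 9, 10, 11, 3, 13, 12]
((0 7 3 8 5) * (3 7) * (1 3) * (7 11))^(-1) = (0 5 8 3 1)(7 11)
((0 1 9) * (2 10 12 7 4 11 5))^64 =(0 1 9)(2 10 12 7 4 11 5)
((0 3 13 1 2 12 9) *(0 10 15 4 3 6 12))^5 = ((0 6 12 9 10 15 4 3 13 1 2))^5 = (0 15 2 10 1 9 13 12 3 6 4)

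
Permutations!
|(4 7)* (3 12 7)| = |(3 12 7 4)| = 4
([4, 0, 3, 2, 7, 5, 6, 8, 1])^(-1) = (0 1 8 7 4)(2 3)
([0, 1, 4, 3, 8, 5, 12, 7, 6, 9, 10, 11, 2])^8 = [0, 1, 6, 3, 12, 5, 4, 7, 2, 9, 10, 11, 8]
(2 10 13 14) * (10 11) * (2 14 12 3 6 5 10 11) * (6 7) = (14)(3 7 6 5 10 13 12) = [0, 1, 2, 7, 4, 10, 5, 6, 8, 9, 13, 11, 3, 12, 14]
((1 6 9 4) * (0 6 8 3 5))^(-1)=((0 6 9 4 1 8 3 5))^(-1)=(0 5 3 8 1 4 9 6)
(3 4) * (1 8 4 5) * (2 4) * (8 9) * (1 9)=(2 4 3 5 9 8)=[0, 1, 4, 5, 3, 9, 6, 7, 2, 8]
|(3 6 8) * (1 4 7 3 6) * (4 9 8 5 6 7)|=|(1 9 8 7 3)(5 6)|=10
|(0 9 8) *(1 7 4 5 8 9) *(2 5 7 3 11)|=14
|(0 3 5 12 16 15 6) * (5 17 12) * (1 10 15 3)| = |(0 1 10 15 6)(3 17 12 16)| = 20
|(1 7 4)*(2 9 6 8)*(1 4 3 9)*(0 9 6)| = |(0 9)(1 7 3 6 8 2)| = 6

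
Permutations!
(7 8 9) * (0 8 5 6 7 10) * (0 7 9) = [8, 1, 2, 3, 4, 6, 9, 5, 0, 10, 7] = (0 8)(5 6 9 10 7)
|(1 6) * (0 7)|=|(0 7)(1 6)|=2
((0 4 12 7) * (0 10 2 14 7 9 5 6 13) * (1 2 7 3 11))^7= (1 14 11 2 3)(7 10)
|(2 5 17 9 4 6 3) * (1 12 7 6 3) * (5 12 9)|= |(1 9 4 3 2 12 7 6)(5 17)|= 8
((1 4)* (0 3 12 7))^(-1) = (0 7 12 3)(1 4)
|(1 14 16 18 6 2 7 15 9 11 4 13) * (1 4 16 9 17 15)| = 18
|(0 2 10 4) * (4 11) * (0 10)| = |(0 2)(4 10 11)| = 6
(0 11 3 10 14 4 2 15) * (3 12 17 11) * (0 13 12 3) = (2 15 13 12 17 11 3 10 14 4) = [0, 1, 15, 10, 2, 5, 6, 7, 8, 9, 14, 3, 17, 12, 4, 13, 16, 11]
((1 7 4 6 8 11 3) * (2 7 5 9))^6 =((1 5 9 2 7 4 6 8 11 3))^6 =(1 6 9 11 7)(2 3 4 5 8)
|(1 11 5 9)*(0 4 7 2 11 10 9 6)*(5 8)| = |(0 4 7 2 11 8 5 6)(1 10 9)| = 24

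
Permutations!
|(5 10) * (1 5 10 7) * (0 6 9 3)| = |(10)(0 6 9 3)(1 5 7)| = 12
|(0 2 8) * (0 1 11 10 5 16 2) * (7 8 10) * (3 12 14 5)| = 28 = |(1 11 7 8)(2 10 3 12 14 5 16)|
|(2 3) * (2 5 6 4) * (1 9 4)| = |(1 9 4 2 3 5 6)| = 7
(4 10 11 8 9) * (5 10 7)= (4 7 5 10 11 8 9)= [0, 1, 2, 3, 7, 10, 6, 5, 9, 4, 11, 8]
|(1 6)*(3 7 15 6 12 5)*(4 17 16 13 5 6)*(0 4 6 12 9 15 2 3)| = |(0 4 17 16 13 5)(1 9 15 6)(2 3 7)| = 12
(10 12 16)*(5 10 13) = (5 10 12 16 13) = [0, 1, 2, 3, 4, 10, 6, 7, 8, 9, 12, 11, 16, 5, 14, 15, 13]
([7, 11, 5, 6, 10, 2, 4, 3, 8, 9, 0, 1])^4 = [4, 1, 2, 0, 3, 5, 7, 10, 8, 9, 6, 11]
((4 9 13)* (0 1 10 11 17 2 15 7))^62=((0 1 10 11 17 2 15 7)(4 9 13))^62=(0 15 17 10)(1 7 2 11)(4 13 9)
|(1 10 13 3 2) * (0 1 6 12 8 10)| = |(0 1)(2 6 12 8 10 13 3)| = 14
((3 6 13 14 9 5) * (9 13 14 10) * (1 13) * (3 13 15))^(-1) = ((1 15 3 6 14)(5 13 10 9))^(-1) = (1 14 6 3 15)(5 9 10 13)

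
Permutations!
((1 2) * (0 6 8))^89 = (0 8 6)(1 2)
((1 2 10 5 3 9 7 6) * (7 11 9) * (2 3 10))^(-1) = (1 6 7 3)(5 10)(9 11)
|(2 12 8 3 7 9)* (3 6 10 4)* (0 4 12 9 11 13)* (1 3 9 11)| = |(0 4 9 2 11 13)(1 3 7)(6 10 12 8)| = 12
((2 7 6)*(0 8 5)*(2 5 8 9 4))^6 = (0 5 6 7 2 4 9)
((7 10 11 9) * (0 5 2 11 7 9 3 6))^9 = ((0 5 2 11 3 6)(7 10))^9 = (0 11)(2 6)(3 5)(7 10)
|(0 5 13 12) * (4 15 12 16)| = |(0 5 13 16 4 15 12)| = 7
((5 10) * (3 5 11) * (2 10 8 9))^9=((2 10 11 3 5 8 9))^9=(2 11 5 9 10 3 8)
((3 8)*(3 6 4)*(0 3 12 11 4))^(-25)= ((0 3 8 6)(4 12 11))^(-25)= (0 6 8 3)(4 11 12)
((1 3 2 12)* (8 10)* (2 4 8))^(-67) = (1 8 12 4 2 3 10)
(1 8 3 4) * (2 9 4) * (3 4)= [0, 8, 9, 2, 1, 5, 6, 7, 4, 3]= (1 8 4)(2 9 3)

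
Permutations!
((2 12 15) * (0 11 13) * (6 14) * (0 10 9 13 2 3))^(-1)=((0 11 2 12 15 3)(6 14)(9 13 10))^(-1)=(0 3 15 12 2 11)(6 14)(9 10 13)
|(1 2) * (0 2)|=3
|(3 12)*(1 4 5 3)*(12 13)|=6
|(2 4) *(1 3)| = |(1 3)(2 4)| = 2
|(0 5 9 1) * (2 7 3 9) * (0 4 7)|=|(0 5 2)(1 4 7 3 9)|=15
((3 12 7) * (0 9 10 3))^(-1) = ((0 9 10 3 12 7))^(-1) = (0 7 12 3 10 9)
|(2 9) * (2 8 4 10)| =|(2 9 8 4 10)| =5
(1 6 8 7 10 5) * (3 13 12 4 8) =(1 6 3 13 12 4 8 7 10 5) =[0, 6, 2, 13, 8, 1, 3, 10, 7, 9, 5, 11, 4, 12]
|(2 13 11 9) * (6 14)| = |(2 13 11 9)(6 14)| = 4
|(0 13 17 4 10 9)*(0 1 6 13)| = |(1 6 13 17 4 10 9)| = 7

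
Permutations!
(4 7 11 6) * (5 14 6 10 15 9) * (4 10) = (4 7 11)(5 14 6 10 15 9) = [0, 1, 2, 3, 7, 14, 10, 11, 8, 5, 15, 4, 12, 13, 6, 9]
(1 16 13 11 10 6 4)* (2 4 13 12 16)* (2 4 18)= (1 4)(2 18)(6 13 11 10)(12 16)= [0, 4, 18, 3, 1, 5, 13, 7, 8, 9, 6, 10, 16, 11, 14, 15, 12, 17, 2]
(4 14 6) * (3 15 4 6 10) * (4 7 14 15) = (3 4 15 7 14 10) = [0, 1, 2, 4, 15, 5, 6, 14, 8, 9, 3, 11, 12, 13, 10, 7]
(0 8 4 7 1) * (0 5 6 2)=(0 8 4 7 1 5 6 2)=[8, 5, 0, 3, 7, 6, 2, 1, 4]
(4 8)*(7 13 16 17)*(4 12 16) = (4 8 12 16 17 7 13) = [0, 1, 2, 3, 8, 5, 6, 13, 12, 9, 10, 11, 16, 4, 14, 15, 17, 7]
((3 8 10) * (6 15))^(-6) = ((3 8 10)(6 15))^(-6) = (15)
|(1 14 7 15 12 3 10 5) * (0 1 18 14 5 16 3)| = 24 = |(0 1 5 18 14 7 15 12)(3 10 16)|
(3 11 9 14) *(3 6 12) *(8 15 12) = [0, 1, 2, 11, 4, 5, 8, 7, 15, 14, 10, 9, 3, 13, 6, 12] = (3 11 9 14 6 8 15 12)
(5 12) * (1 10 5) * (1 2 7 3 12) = (1 10 5)(2 7 3 12) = [0, 10, 7, 12, 4, 1, 6, 3, 8, 9, 5, 11, 2]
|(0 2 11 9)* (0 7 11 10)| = 3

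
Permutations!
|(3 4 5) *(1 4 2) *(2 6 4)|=4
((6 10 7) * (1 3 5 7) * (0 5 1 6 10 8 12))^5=((0 5 7 10 6 8 12)(1 3))^5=(0 8 10 5 12 6 7)(1 3)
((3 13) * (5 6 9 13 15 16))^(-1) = (3 13 9 6 5 16 15)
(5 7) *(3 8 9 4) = [0, 1, 2, 8, 3, 7, 6, 5, 9, 4] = (3 8 9 4)(5 7)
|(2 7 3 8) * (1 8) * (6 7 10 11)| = |(1 8 2 10 11 6 7 3)| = 8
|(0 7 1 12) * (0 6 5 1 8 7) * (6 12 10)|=|(12)(1 10 6 5)(7 8)|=4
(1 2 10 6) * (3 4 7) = (1 2 10 6)(3 4 7) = [0, 2, 10, 4, 7, 5, 1, 3, 8, 9, 6]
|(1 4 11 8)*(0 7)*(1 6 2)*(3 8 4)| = |(0 7)(1 3 8 6 2)(4 11)| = 10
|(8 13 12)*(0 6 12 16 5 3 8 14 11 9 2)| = 35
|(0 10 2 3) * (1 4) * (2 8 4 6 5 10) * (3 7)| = 12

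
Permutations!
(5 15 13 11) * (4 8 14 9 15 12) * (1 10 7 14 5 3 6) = [0, 10, 2, 6, 8, 12, 1, 14, 5, 15, 7, 3, 4, 11, 9, 13] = (1 10 7 14 9 15 13 11 3 6)(4 8 5 12)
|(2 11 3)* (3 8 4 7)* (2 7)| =|(2 11 8 4)(3 7)| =4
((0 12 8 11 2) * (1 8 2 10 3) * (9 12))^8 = (12)(1 10 8 3 11) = ((0 9 12 2)(1 8 11 10 3))^8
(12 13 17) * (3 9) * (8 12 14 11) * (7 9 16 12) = [0, 1, 2, 16, 4, 5, 6, 9, 7, 3, 10, 8, 13, 17, 11, 15, 12, 14] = (3 16 12 13 17 14 11 8 7 9)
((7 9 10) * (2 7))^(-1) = (2 10 9 7) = ((2 7 9 10))^(-1)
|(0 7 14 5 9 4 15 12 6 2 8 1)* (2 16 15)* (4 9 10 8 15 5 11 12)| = 33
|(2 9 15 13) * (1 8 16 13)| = |(1 8 16 13 2 9 15)| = 7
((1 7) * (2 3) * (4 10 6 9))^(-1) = ((1 7)(2 3)(4 10 6 9))^(-1) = (1 7)(2 3)(4 9 6 10)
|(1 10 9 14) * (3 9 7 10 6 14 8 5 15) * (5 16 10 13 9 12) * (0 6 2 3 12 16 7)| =|(0 6 14 1 2 3 16 10)(5 15 12)(7 13 9 8)| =24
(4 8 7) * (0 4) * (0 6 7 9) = [4, 1, 2, 3, 8, 5, 7, 6, 9, 0] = (0 4 8 9)(6 7)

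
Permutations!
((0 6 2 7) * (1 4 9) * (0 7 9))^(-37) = ((0 6 2 9 1 4))^(-37) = (0 4 1 9 2 6)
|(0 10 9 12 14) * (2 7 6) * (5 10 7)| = |(0 7 6 2 5 10 9 12 14)| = 9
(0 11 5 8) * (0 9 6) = (0 11 5 8 9 6) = [11, 1, 2, 3, 4, 8, 0, 7, 9, 6, 10, 5]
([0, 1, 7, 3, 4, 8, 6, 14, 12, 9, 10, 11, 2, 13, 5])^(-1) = (2 12 8 5 14 7)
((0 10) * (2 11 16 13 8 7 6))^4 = (2 8 11 7 16 6 13)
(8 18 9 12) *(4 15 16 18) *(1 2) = (1 2)(4 15 16 18 9 12 8) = [0, 2, 1, 3, 15, 5, 6, 7, 4, 12, 10, 11, 8, 13, 14, 16, 18, 17, 9]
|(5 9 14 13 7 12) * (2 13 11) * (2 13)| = |(5 9 14 11 13 7 12)| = 7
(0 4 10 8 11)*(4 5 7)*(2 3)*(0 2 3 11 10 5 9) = [9, 1, 11, 3, 5, 7, 6, 4, 10, 0, 8, 2] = (0 9)(2 11)(4 5 7)(8 10)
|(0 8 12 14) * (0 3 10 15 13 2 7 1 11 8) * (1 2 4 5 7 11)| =12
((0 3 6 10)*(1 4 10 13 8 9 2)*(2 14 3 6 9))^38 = ((0 6 13 8 2 1 4 10)(3 9 14))^38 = (0 4 2 13)(1 8 6 10)(3 14 9)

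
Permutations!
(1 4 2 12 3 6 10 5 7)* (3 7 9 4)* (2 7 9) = [0, 3, 12, 6, 7, 2, 10, 1, 8, 4, 5, 11, 9] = (1 3 6 10 5 2 12 9 4 7)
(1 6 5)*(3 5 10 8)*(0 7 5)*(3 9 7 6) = [6, 3, 2, 0, 4, 1, 10, 5, 9, 7, 8] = (0 6 10 8 9 7 5 1 3)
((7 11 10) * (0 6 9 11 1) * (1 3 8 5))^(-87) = ((0 6 9 11 10 7 3 8 5 1))^(-87) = (0 11 3 1 9 7 5 6 10 8)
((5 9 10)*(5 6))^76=((5 9 10 6))^76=(10)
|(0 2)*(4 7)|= 2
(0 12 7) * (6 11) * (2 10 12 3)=(0 3 2 10 12 7)(6 11)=[3, 1, 10, 2, 4, 5, 11, 0, 8, 9, 12, 6, 7]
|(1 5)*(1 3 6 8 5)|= |(3 6 8 5)|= 4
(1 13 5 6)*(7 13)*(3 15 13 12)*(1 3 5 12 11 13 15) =(15)(1 7 11 13 12 5 6 3) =[0, 7, 2, 1, 4, 6, 3, 11, 8, 9, 10, 13, 5, 12, 14, 15]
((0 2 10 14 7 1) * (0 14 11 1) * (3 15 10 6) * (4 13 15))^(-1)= (0 7 14 1 11 10 15 13 4 3 6 2)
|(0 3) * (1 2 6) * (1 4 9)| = |(0 3)(1 2 6 4 9)| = 10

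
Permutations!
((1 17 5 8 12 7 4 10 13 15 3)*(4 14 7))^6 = (1 10 5 15 12)(3 4 17 13 8)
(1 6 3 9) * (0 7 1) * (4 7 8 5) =(0 8 5 4 7 1 6 3 9) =[8, 6, 2, 9, 7, 4, 3, 1, 5, 0]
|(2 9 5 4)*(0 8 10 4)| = |(0 8 10 4 2 9 5)| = 7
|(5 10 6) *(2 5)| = |(2 5 10 6)| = 4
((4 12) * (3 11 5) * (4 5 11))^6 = (3 12)(4 5)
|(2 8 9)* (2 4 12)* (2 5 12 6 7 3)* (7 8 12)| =|(2 12 5 7 3)(4 6 8 9)| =20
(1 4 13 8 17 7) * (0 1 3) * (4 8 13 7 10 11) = (0 1 8 17 10 11 4 7 3) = [1, 8, 2, 0, 7, 5, 6, 3, 17, 9, 11, 4, 12, 13, 14, 15, 16, 10]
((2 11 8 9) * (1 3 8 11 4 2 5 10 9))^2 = (11)(1 8 3)(5 9 10)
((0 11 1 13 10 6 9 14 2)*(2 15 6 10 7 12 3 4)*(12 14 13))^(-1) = ((0 11 1 12 3 4 2)(6 9 13 7 14 15))^(-1) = (0 2 4 3 12 1 11)(6 15 14 7 13 9)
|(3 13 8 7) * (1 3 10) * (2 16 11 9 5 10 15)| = 12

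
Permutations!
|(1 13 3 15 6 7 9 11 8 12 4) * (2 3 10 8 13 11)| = 42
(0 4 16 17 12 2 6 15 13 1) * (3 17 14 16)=(0 4 3 17 12 2 6 15 13 1)(14 16)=[4, 0, 6, 17, 3, 5, 15, 7, 8, 9, 10, 11, 2, 1, 16, 13, 14, 12]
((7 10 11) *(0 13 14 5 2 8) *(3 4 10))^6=(14)(3 4 10 11 7)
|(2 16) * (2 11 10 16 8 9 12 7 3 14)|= |(2 8 9 12 7 3 14)(10 16 11)|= 21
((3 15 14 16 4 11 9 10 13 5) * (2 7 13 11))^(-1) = ((2 7 13 5 3 15 14 16 4)(9 10 11))^(-1) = (2 4 16 14 15 3 5 13 7)(9 11 10)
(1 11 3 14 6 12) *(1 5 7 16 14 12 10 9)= [0, 11, 2, 12, 4, 7, 10, 16, 8, 1, 9, 3, 5, 13, 6, 15, 14]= (1 11 3 12 5 7 16 14 6 10 9)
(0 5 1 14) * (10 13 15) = (0 5 1 14)(10 13 15) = [5, 14, 2, 3, 4, 1, 6, 7, 8, 9, 13, 11, 12, 15, 0, 10]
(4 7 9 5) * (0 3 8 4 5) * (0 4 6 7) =(0 3 8 6 7 9 4) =[3, 1, 2, 8, 0, 5, 7, 9, 6, 4]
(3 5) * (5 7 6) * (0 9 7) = (0 9 7 6 5 3) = [9, 1, 2, 0, 4, 3, 5, 6, 8, 7]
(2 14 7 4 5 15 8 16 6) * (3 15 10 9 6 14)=(2 3 15 8 16 14 7 4 5 10 9 6)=[0, 1, 3, 15, 5, 10, 2, 4, 16, 6, 9, 11, 12, 13, 7, 8, 14]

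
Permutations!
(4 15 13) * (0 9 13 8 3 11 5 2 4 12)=[9, 1, 4, 11, 15, 2, 6, 7, 3, 13, 10, 5, 0, 12, 14, 8]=(0 9 13 12)(2 4 15 8 3 11 5)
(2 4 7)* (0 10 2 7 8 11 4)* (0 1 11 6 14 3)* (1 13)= (0 10 2 13 1 11 4 8 6 14 3)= [10, 11, 13, 0, 8, 5, 14, 7, 6, 9, 2, 4, 12, 1, 3]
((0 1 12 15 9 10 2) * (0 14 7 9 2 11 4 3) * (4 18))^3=((0 1 12 15 2 14 7 9 10 11 18 4 3))^3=(0 15 7 11 3 12 14 10 4 1 2 9 18)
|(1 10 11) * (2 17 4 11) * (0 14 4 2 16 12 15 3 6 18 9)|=26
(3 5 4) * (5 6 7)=[0, 1, 2, 6, 3, 4, 7, 5]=(3 6 7 5 4)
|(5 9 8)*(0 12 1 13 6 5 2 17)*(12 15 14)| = 12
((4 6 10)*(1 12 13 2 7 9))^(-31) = ((1 12 13 2 7 9)(4 6 10))^(-31) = (1 9 7 2 13 12)(4 10 6)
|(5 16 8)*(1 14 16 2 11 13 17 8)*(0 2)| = 21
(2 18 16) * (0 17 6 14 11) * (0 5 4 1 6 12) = (0 17 12)(1 6 14 11 5 4)(2 18 16) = [17, 6, 18, 3, 1, 4, 14, 7, 8, 9, 10, 5, 0, 13, 11, 15, 2, 12, 16]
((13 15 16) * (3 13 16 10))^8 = ((16)(3 13 15 10))^8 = (16)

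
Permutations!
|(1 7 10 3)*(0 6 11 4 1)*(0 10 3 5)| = |(0 6 11 4 1 7 3 10 5)| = 9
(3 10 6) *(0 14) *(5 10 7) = (0 14)(3 7 5 10 6) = [14, 1, 2, 7, 4, 10, 3, 5, 8, 9, 6, 11, 12, 13, 0]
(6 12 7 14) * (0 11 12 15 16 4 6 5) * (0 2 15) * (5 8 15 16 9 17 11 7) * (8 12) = (0 7 14 12 5 2 16 4 6)(8 15 9 17 11) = [7, 1, 16, 3, 6, 2, 0, 14, 15, 17, 10, 8, 5, 13, 12, 9, 4, 11]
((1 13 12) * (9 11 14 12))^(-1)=(1 12 14 11 9 13)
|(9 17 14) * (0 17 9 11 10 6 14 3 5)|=|(0 17 3 5)(6 14 11 10)|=4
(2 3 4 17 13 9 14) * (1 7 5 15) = (1 7 5 15)(2 3 4 17 13 9 14) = [0, 7, 3, 4, 17, 15, 6, 5, 8, 14, 10, 11, 12, 9, 2, 1, 16, 13]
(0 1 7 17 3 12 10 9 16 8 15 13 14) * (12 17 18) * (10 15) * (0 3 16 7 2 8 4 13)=[1, 2, 8, 17, 13, 5, 6, 18, 10, 7, 9, 11, 15, 14, 3, 0, 4, 16, 12]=(0 1 2 8 10 9 7 18 12 15)(3 17 16 4 13 14)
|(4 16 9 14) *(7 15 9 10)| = |(4 16 10 7 15 9 14)| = 7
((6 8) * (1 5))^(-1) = (1 5)(6 8) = ((1 5)(6 8))^(-1)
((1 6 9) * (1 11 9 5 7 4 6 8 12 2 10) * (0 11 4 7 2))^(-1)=(0 12 8 1 10 2 5 6 4 9 11)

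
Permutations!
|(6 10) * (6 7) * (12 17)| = 6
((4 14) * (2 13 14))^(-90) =((2 13 14 4))^(-90) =(2 14)(4 13)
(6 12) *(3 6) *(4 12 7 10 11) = (3 6 7 10 11 4 12) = [0, 1, 2, 6, 12, 5, 7, 10, 8, 9, 11, 4, 3]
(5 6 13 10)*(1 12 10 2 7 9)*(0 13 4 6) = (0 13 2 7 9 1 12 10 5)(4 6) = [13, 12, 7, 3, 6, 0, 4, 9, 8, 1, 5, 11, 10, 2]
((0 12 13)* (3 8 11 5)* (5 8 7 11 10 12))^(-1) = (0 13 12 10 8 11 7 3 5)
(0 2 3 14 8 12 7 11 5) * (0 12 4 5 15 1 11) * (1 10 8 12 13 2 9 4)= (0 9 4 5 13 2 3 14 12 7)(1 11 15 10 8)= [9, 11, 3, 14, 5, 13, 6, 0, 1, 4, 8, 15, 7, 2, 12, 10]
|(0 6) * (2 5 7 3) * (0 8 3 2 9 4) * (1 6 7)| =10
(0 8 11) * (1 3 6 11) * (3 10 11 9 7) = (0 8 1 10 11)(3 6 9 7) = [8, 10, 2, 6, 4, 5, 9, 3, 1, 7, 11, 0]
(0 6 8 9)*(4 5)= [6, 1, 2, 3, 5, 4, 8, 7, 9, 0]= (0 6 8 9)(4 5)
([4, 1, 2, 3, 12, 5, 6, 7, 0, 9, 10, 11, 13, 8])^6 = (0 4 12 13 8)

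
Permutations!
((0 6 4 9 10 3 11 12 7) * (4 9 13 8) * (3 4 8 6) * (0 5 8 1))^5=((0 3 11 12 7 5 8 1)(4 13 6 9 10))^5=(13)(0 5 11 1 7 3 8 12)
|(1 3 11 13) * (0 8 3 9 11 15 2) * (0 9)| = |(0 8 3 15 2 9 11 13 1)| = 9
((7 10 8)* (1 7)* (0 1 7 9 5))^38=((0 1 9 5)(7 10 8))^38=(0 9)(1 5)(7 8 10)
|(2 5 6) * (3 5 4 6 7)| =3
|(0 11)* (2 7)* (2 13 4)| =4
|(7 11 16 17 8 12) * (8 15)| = 7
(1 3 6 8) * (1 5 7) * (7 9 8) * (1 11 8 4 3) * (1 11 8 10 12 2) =(1 11 10 12 2)(3 6 7 8 5 9 4) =[0, 11, 1, 6, 3, 9, 7, 8, 5, 4, 12, 10, 2]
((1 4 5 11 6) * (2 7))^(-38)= ((1 4 5 11 6)(2 7))^(-38)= (1 5 6 4 11)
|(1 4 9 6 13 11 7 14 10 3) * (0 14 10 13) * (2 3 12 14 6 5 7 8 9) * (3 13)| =|(0 6)(1 4 2 13 11 8 9 5 7 10 12 14 3)| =26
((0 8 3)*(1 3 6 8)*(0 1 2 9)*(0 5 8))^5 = (0 6 8 5 9 2)(1 3) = ((0 2 9 5 8 6)(1 3))^5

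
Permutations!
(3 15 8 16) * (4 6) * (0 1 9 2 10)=[1, 9, 10, 15, 6, 5, 4, 7, 16, 2, 0, 11, 12, 13, 14, 8, 3]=(0 1 9 2 10)(3 15 8 16)(4 6)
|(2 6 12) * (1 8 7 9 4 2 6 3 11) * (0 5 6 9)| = |(0 5 6 12 9 4 2 3 11 1 8 7)| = 12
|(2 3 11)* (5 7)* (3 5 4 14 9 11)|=7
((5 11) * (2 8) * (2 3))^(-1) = (2 3 8)(5 11)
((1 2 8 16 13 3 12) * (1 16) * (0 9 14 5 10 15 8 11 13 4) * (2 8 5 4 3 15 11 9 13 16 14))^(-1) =((0 13 15 5 10 11 16 3 12 14 4)(1 8)(2 9))^(-1) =(0 4 14 12 3 16 11 10 5 15 13)(1 8)(2 9)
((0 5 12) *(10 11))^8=(0 12 5)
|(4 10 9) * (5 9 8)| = |(4 10 8 5 9)| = 5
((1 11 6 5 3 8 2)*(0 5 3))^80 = (1 6 8)(2 11 3)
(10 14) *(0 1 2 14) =(0 1 2 14 10) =[1, 2, 14, 3, 4, 5, 6, 7, 8, 9, 0, 11, 12, 13, 10]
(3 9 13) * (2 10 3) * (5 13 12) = (2 10 3 9 12 5 13) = [0, 1, 10, 9, 4, 13, 6, 7, 8, 12, 3, 11, 5, 2]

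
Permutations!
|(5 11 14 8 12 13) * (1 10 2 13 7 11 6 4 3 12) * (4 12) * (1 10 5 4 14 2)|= 13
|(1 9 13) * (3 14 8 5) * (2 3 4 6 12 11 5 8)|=15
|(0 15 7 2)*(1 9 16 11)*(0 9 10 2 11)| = |(0 15 7 11 1 10 2 9 16)| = 9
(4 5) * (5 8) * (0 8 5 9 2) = [8, 1, 0, 3, 5, 4, 6, 7, 9, 2] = (0 8 9 2)(4 5)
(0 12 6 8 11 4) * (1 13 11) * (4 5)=[12, 13, 2, 3, 0, 4, 8, 7, 1, 9, 10, 5, 6, 11]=(0 12 6 8 1 13 11 5 4)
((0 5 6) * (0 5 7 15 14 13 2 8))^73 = ((0 7 15 14 13 2 8)(5 6))^73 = (0 14 8 15 2 7 13)(5 6)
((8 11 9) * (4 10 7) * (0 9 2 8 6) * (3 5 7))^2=(0 6 9)(2 11 8)(3 7 10 5 4)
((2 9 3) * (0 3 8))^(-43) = ((0 3 2 9 8))^(-43) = (0 2 8 3 9)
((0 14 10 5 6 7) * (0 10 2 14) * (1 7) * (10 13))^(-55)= ((1 7 13 10 5 6)(2 14))^(-55)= (1 6 5 10 13 7)(2 14)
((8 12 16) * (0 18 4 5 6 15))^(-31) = ((0 18 4 5 6 15)(8 12 16))^(-31) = (0 15 6 5 4 18)(8 16 12)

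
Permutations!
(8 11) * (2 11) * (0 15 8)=(0 15 8 2 11)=[15, 1, 11, 3, 4, 5, 6, 7, 2, 9, 10, 0, 12, 13, 14, 8]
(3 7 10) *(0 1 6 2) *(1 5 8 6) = (0 5 8 6 2)(3 7 10) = [5, 1, 0, 7, 4, 8, 2, 10, 6, 9, 3]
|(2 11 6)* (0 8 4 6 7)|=|(0 8 4 6 2 11 7)|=7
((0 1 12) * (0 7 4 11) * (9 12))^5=(0 4 12 1 11 7 9)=((0 1 9 12 7 4 11))^5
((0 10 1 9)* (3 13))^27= ((0 10 1 9)(3 13))^27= (0 9 1 10)(3 13)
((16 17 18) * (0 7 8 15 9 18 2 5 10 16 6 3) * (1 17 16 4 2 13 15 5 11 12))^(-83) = (0 8 10 2 12 17 15 18 3 7 5 4 11 1 13 9 6) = ((0 7 8 5 10 4 2 11 12 1 17 13 15 9 18 6 3))^(-83)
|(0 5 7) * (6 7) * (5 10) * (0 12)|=|(0 10 5 6 7 12)|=6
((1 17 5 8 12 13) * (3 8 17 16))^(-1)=(1 13 12 8 3 16)(5 17)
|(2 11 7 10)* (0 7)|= |(0 7 10 2 11)|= 5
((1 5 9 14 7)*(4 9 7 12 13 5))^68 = ((1 4 9 14 12 13 5 7))^68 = (1 12)(4 13)(5 9)(7 14)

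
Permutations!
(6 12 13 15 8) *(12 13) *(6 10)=(6 13 15 8 10)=[0, 1, 2, 3, 4, 5, 13, 7, 10, 9, 6, 11, 12, 15, 14, 8]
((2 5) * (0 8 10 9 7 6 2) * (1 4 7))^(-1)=((0 8 10 9 1 4 7 6 2 5))^(-1)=(0 5 2 6 7 4 1 9 10 8)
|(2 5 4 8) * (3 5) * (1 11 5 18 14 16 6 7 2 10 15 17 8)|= |(1 11 5 4)(2 3 18 14 16 6 7)(8 10 15 17)|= 28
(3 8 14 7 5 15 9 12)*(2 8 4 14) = (2 8)(3 4 14 7 5 15 9 12) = [0, 1, 8, 4, 14, 15, 6, 5, 2, 12, 10, 11, 3, 13, 7, 9]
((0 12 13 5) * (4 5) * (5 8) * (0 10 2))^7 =(0 2 10 5 8 4 13 12)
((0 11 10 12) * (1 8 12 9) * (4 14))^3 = ((0 11 10 9 1 8 12)(4 14))^3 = (0 9 12 10 8 11 1)(4 14)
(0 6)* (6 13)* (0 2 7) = [13, 1, 7, 3, 4, 5, 2, 0, 8, 9, 10, 11, 12, 6] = (0 13 6 2 7)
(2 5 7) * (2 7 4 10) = (2 5 4 10) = [0, 1, 5, 3, 10, 4, 6, 7, 8, 9, 2]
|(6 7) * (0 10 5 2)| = |(0 10 5 2)(6 7)| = 4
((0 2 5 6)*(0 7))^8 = (0 6 2 7 5)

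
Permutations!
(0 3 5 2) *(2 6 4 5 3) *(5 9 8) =(0 2)(4 9 8 5 6) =[2, 1, 0, 3, 9, 6, 4, 7, 5, 8]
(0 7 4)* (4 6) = (0 7 6 4) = [7, 1, 2, 3, 0, 5, 4, 6]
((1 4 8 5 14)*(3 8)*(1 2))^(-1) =((1 4 3 8 5 14 2))^(-1) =(1 2 14 5 8 3 4)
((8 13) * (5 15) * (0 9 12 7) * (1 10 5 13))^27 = (0 7 12 9)(1 15)(5 8)(10 13)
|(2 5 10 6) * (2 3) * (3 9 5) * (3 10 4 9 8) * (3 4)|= 8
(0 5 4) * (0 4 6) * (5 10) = (0 10 5 6) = [10, 1, 2, 3, 4, 6, 0, 7, 8, 9, 5]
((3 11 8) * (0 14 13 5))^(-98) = (0 13)(3 11 8)(5 14)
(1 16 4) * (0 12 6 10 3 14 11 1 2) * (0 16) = (0 12 6 10 3 14 11 1)(2 16 4) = [12, 0, 16, 14, 2, 5, 10, 7, 8, 9, 3, 1, 6, 13, 11, 15, 4]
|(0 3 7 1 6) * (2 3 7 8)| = |(0 7 1 6)(2 3 8)| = 12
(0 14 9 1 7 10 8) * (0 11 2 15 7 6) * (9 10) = (0 14 10 8 11 2 15 7 9 1 6) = [14, 6, 15, 3, 4, 5, 0, 9, 11, 1, 8, 2, 12, 13, 10, 7]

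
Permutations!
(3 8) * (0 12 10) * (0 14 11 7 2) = (0 12 10 14 11 7 2)(3 8) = [12, 1, 0, 8, 4, 5, 6, 2, 3, 9, 14, 7, 10, 13, 11]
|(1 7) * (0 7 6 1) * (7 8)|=|(0 8 7)(1 6)|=6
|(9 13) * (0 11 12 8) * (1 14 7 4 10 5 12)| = 10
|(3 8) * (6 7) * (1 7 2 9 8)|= 7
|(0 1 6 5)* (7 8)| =4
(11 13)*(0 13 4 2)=[13, 1, 0, 3, 2, 5, 6, 7, 8, 9, 10, 4, 12, 11]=(0 13 11 4 2)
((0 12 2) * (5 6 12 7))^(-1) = ((0 7 5 6 12 2))^(-1) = (0 2 12 6 5 7)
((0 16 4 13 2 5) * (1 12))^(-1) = ((0 16 4 13 2 5)(1 12))^(-1) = (0 5 2 13 4 16)(1 12)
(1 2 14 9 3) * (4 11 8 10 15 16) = (1 2 14 9 3)(4 11 8 10 15 16) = [0, 2, 14, 1, 11, 5, 6, 7, 10, 3, 15, 8, 12, 13, 9, 16, 4]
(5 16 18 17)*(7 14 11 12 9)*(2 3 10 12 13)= (2 3 10 12 9 7 14 11 13)(5 16 18 17)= [0, 1, 3, 10, 4, 16, 6, 14, 8, 7, 12, 13, 9, 2, 11, 15, 18, 5, 17]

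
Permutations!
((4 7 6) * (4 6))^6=(7)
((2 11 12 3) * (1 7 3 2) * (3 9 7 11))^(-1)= ((1 11 12 2 3)(7 9))^(-1)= (1 3 2 12 11)(7 9)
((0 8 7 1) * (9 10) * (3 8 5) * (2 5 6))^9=(0 6 2 5 3 8 7 1)(9 10)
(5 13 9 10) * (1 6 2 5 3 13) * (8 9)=[0, 6, 5, 13, 4, 1, 2, 7, 9, 10, 3, 11, 12, 8]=(1 6 2 5)(3 13 8 9 10)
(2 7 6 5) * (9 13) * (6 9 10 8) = [0, 1, 7, 3, 4, 2, 5, 9, 6, 13, 8, 11, 12, 10] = (2 7 9 13 10 8 6 5)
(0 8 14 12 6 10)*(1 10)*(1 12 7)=[8, 10, 2, 3, 4, 5, 12, 1, 14, 9, 0, 11, 6, 13, 7]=(0 8 14 7 1 10)(6 12)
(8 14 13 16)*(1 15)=(1 15)(8 14 13 16)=[0, 15, 2, 3, 4, 5, 6, 7, 14, 9, 10, 11, 12, 16, 13, 1, 8]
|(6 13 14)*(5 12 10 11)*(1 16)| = 12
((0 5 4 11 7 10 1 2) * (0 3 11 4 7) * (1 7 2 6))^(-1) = (0 11 3 2 5)(1 6)(7 10) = ((0 5 2 3 11)(1 6)(7 10))^(-1)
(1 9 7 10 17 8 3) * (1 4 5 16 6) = [0, 9, 2, 4, 5, 16, 1, 10, 3, 7, 17, 11, 12, 13, 14, 15, 6, 8] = (1 9 7 10 17 8 3 4 5 16 6)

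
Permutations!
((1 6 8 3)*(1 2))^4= (1 2 3 8 6)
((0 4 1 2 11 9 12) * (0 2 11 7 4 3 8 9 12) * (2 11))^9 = (0 3 8 9)(1 2 7 4)(11 12)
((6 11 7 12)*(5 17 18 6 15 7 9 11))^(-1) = ((5 17 18 6)(7 12 15)(9 11))^(-1) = (5 6 18 17)(7 15 12)(9 11)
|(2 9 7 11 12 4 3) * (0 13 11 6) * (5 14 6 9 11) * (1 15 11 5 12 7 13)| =|(0 1 15 11 7 9 13 12 4 3 2 5 14 6)| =14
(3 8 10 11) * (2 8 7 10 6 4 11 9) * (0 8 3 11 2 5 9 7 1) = (11)(0 8 6 4 2 3 1)(5 9)(7 10) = [8, 0, 3, 1, 2, 9, 4, 10, 6, 5, 7, 11]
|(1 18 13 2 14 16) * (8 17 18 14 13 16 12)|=14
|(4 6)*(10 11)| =2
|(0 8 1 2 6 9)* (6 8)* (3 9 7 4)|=6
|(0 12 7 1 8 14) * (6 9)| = 6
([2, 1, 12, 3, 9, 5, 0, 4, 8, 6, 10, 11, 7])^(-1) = (0 6 9 4 7 12 2)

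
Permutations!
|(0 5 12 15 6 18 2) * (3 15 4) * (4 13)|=10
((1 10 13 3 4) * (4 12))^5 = (1 4 12 3 13 10)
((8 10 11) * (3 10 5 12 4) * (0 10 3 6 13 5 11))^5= ((0 10)(4 6 13 5 12)(8 11))^5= (13)(0 10)(8 11)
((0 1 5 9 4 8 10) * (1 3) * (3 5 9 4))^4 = ((0 5 4 8 10)(1 9 3))^4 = (0 10 8 4 5)(1 9 3)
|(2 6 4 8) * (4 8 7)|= 6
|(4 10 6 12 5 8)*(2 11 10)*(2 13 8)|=6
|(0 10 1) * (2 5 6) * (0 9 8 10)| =12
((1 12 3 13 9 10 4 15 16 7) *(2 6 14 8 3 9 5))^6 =((1 12 9 10 4 15 16 7)(2 6 14 8 3 13 5))^6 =(1 16 4 9)(2 5 13 3 8 14 6)(7 15 10 12)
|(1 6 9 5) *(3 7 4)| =12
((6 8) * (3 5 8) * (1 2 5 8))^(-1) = ((1 2 5)(3 8 6))^(-1) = (1 5 2)(3 6 8)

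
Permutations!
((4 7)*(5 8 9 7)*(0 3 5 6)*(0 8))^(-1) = ((0 3 5)(4 6 8 9 7))^(-1) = (0 5 3)(4 7 9 8 6)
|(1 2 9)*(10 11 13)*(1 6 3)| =15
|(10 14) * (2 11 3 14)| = 5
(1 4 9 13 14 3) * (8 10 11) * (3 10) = (1 4 9 13 14 10 11 8 3) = [0, 4, 2, 1, 9, 5, 6, 7, 3, 13, 11, 8, 12, 14, 10]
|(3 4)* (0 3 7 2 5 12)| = 7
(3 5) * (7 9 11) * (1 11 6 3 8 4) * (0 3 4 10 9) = [3, 11, 2, 5, 1, 8, 4, 0, 10, 6, 9, 7] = (0 3 5 8 10 9 6 4 1 11 7)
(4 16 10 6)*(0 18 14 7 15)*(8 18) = (0 8 18 14 7 15)(4 16 10 6) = [8, 1, 2, 3, 16, 5, 4, 15, 18, 9, 6, 11, 12, 13, 7, 0, 10, 17, 14]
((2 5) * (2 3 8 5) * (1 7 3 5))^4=((1 7 3 8))^4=(8)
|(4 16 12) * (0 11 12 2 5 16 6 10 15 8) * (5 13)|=|(0 11 12 4 6 10 15 8)(2 13 5 16)|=8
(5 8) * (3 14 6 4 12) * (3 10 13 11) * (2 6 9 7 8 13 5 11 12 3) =[0, 1, 6, 14, 3, 13, 4, 8, 11, 7, 5, 2, 10, 12, 9] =(2 6 4 3 14 9 7 8 11)(5 13 12 10)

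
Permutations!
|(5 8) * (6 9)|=2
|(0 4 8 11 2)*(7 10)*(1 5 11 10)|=9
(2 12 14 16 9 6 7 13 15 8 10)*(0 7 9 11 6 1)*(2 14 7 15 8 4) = (0 15 4 2 12 7 13 8 10 14 16 11 6 9 1) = [15, 0, 12, 3, 2, 5, 9, 13, 10, 1, 14, 6, 7, 8, 16, 4, 11]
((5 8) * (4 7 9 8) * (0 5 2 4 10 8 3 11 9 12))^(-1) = ((0 5 10 8 2 4 7 12)(3 11 9))^(-1) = (0 12 7 4 2 8 10 5)(3 9 11)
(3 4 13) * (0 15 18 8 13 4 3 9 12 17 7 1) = (0 15 18 8 13 9 12 17 7 1) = [15, 0, 2, 3, 4, 5, 6, 1, 13, 12, 10, 11, 17, 9, 14, 18, 16, 7, 8]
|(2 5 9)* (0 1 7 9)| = |(0 1 7 9 2 5)| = 6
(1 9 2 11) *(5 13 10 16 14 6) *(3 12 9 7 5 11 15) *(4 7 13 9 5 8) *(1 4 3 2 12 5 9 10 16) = (1 13 16 14 6 11 4 7 8 3 5 10)(2 15)(9 12) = [0, 13, 15, 5, 7, 10, 11, 8, 3, 12, 1, 4, 9, 16, 6, 2, 14]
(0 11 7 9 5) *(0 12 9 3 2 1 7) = (0 11)(1 7 3 2)(5 12 9) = [11, 7, 1, 2, 4, 12, 6, 3, 8, 5, 10, 0, 9]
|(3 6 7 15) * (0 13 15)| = 6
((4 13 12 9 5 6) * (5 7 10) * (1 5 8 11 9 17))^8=(1 5 6 4 13 12 17)(7 11 10 9 8)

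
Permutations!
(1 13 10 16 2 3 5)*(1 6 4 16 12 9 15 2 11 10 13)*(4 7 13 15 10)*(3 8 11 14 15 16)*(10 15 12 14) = [0, 1, 8, 5, 3, 6, 7, 13, 11, 15, 14, 4, 9, 16, 12, 2, 10] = (2 8 11 4 3 5 6 7 13 16 10 14 12 9 15)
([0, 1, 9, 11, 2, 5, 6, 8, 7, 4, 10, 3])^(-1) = (2 4 9)(3 11)(7 8)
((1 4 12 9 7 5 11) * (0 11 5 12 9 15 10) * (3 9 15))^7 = ((0 11 1 4 15 10)(3 9 7 12))^7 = (0 11 1 4 15 10)(3 12 7 9)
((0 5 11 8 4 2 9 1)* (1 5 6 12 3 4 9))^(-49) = ((0 6 12 3 4 2 1)(5 11 8 9))^(-49) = (12)(5 9 8 11)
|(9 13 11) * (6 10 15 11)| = 6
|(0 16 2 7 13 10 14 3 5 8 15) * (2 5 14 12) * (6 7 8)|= 22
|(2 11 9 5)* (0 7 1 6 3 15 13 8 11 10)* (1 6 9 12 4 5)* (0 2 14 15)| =8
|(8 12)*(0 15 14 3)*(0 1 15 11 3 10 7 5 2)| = 10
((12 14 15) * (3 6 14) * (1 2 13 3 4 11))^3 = (1 3 15 11 13 14 4 2 6 12)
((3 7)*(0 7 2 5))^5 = (7) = ((0 7 3 2 5))^5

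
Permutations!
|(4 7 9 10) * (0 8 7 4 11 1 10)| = |(0 8 7 9)(1 10 11)| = 12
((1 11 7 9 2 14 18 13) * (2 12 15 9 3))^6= ((1 11 7 3 2 14 18 13)(9 12 15))^6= (1 18 2 7)(3 11 13 14)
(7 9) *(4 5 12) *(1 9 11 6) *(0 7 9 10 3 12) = [7, 10, 2, 12, 5, 0, 1, 11, 8, 9, 3, 6, 4] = (0 7 11 6 1 10 3 12 4 5)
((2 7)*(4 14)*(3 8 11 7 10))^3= ((2 10 3 8 11 7)(4 14))^3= (2 8)(3 7)(4 14)(10 11)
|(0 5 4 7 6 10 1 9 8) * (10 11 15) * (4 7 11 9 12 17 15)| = 30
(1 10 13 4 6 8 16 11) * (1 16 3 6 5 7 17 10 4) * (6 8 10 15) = (1 4 5 7 17 15 6 10 13)(3 8)(11 16) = [0, 4, 2, 8, 5, 7, 10, 17, 3, 9, 13, 16, 12, 1, 14, 6, 11, 15]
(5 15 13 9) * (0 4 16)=(0 4 16)(5 15 13 9)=[4, 1, 2, 3, 16, 15, 6, 7, 8, 5, 10, 11, 12, 9, 14, 13, 0]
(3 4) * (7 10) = (3 4)(7 10) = [0, 1, 2, 4, 3, 5, 6, 10, 8, 9, 7]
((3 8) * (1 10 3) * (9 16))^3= ((1 10 3 8)(9 16))^3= (1 8 3 10)(9 16)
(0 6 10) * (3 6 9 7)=[9, 1, 2, 6, 4, 5, 10, 3, 8, 7, 0]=(0 9 7 3 6 10)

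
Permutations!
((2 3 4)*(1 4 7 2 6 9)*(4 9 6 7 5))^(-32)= ((1 9)(2 3 5 4 7))^(-32)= (9)(2 4 3 7 5)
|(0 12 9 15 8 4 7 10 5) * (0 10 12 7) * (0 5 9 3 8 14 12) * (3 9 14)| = |(0 7)(3 8 4 5 10 14 12 9 15)| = 18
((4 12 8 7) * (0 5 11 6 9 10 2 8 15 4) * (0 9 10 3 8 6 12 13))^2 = (0 11 15 13 5 12 4)(2 10 6)(3 7)(8 9)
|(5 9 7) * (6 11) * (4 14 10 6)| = |(4 14 10 6 11)(5 9 7)| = 15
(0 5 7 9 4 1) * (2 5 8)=(0 8 2 5 7 9 4 1)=[8, 0, 5, 3, 1, 7, 6, 9, 2, 4]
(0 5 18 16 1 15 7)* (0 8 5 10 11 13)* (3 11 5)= (0 10 5 18 16 1 15 7 8 3 11 13)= [10, 15, 2, 11, 4, 18, 6, 8, 3, 9, 5, 13, 12, 0, 14, 7, 1, 17, 16]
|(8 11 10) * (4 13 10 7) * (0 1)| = |(0 1)(4 13 10 8 11 7)| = 6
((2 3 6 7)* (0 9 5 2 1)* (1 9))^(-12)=(9)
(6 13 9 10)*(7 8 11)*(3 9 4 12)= (3 9 10 6 13 4 12)(7 8 11)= [0, 1, 2, 9, 12, 5, 13, 8, 11, 10, 6, 7, 3, 4]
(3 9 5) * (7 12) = (3 9 5)(7 12) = [0, 1, 2, 9, 4, 3, 6, 12, 8, 5, 10, 11, 7]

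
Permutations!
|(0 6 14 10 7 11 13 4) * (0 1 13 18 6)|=6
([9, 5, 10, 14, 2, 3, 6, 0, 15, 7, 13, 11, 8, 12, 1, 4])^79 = [9, 14, 13, 5, 10, 1, 6, 0, 4, 7, 12, 11, 15, 8, 3, 2]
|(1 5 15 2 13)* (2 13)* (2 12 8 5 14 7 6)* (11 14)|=11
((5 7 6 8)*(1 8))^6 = (1 8 5 7 6)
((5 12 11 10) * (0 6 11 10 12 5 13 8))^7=((0 6 11 12 10 13 8))^7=(13)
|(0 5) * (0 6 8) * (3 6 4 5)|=4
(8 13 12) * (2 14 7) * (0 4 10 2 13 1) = (0 4 10 2 14 7 13 12 8 1) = [4, 0, 14, 3, 10, 5, 6, 13, 1, 9, 2, 11, 8, 12, 7]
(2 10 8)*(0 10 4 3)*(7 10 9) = (0 9 7 10 8 2 4 3) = [9, 1, 4, 0, 3, 5, 6, 10, 2, 7, 8]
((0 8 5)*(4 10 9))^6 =((0 8 5)(4 10 9))^6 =(10)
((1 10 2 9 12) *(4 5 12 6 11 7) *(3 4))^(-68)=(1 5 3 11 9 10 12 4 7 6 2)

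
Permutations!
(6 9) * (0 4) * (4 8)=[8, 1, 2, 3, 0, 5, 9, 7, 4, 6]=(0 8 4)(6 9)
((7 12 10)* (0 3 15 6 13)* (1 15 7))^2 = ((0 3 7 12 10 1 15 6 13))^2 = (0 7 10 15 13 3 12 1 6)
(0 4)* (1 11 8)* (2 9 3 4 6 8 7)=(0 6 8 1 11 7 2 9 3 4)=[6, 11, 9, 4, 0, 5, 8, 2, 1, 3, 10, 7]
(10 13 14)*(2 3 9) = (2 3 9)(10 13 14) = [0, 1, 3, 9, 4, 5, 6, 7, 8, 2, 13, 11, 12, 14, 10]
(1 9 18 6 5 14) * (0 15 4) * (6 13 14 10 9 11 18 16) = [15, 11, 2, 3, 0, 10, 5, 7, 8, 16, 9, 18, 12, 14, 1, 4, 6, 17, 13] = (0 15 4)(1 11 18 13 14)(5 10 9 16 6)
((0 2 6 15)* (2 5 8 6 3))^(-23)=(0 8 15 5 6)(2 3)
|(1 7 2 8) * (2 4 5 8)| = |(1 7 4 5 8)| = 5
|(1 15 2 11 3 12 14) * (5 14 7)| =|(1 15 2 11 3 12 7 5 14)| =9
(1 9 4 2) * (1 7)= (1 9 4 2 7)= [0, 9, 7, 3, 2, 5, 6, 1, 8, 4]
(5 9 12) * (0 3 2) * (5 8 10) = (0 3 2)(5 9 12 8 10) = [3, 1, 0, 2, 4, 9, 6, 7, 10, 12, 5, 11, 8]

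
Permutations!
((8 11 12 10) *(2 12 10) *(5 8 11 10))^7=(2 12)(5 11 10 8)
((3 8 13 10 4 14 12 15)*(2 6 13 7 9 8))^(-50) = ((2 6 13 10 4 14 12 15 3)(7 9 8))^(-50) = (2 4 3 10 15 13 12 6 14)(7 9 8)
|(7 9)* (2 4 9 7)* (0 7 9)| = 5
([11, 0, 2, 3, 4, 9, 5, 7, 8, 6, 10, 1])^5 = [1, 11, 2, 3, 4, 6, 9, 7, 8, 5, 10, 0]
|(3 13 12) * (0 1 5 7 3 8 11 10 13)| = |(0 1 5 7 3)(8 11 10 13 12)| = 5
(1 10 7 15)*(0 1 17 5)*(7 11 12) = [1, 10, 2, 3, 4, 0, 6, 15, 8, 9, 11, 12, 7, 13, 14, 17, 16, 5] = (0 1 10 11 12 7 15 17 5)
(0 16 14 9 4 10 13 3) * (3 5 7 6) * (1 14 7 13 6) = [16, 14, 2, 0, 10, 13, 3, 1, 8, 4, 6, 11, 12, 5, 9, 15, 7] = (0 16 7 1 14 9 4 10 6 3)(5 13)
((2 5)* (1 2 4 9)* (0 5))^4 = ((0 5 4 9 1 2))^4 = (0 1 4)(2 9 5)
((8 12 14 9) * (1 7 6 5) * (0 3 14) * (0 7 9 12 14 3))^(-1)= (1 5 6 7 12 14 8 9)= ((1 9 8 14 12 7 6 5))^(-1)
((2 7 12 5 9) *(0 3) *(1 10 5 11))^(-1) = (0 3)(1 11 12 7 2 9 5 10)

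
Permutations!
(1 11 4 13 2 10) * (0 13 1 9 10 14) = (0 13 2 14)(1 11 4)(9 10) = [13, 11, 14, 3, 1, 5, 6, 7, 8, 10, 9, 4, 12, 2, 0]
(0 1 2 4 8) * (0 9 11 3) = (0 1 2 4 8 9 11 3) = [1, 2, 4, 0, 8, 5, 6, 7, 9, 11, 10, 3]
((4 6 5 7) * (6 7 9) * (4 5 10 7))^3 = ((5 9 6 10 7))^3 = (5 10 9 7 6)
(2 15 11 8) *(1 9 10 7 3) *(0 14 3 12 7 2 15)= (0 14 3 1 9 10 2)(7 12)(8 15 11)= [14, 9, 0, 1, 4, 5, 6, 12, 15, 10, 2, 8, 7, 13, 3, 11]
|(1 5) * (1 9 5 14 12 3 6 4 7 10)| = 8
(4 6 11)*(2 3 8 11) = [0, 1, 3, 8, 6, 5, 2, 7, 11, 9, 10, 4] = (2 3 8 11 4 6)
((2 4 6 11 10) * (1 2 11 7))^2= (11)(1 4 7 2 6)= ((1 2 4 6 7)(10 11))^2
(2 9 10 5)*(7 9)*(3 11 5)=(2 7 9 10 3 11 5)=[0, 1, 7, 11, 4, 2, 6, 9, 8, 10, 3, 5]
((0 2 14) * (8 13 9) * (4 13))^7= (0 2 14)(4 8 9 13)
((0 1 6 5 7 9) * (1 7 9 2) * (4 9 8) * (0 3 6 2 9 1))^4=((0 7 9 3 6 5 8 4 1 2))^4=(0 6 1 9 8)(2 3 4 7 5)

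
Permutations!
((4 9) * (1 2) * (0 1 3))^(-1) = (0 3 2 1)(4 9)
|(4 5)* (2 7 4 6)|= 5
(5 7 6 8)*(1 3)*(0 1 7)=[1, 3, 2, 7, 4, 0, 8, 6, 5]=(0 1 3 7 6 8 5)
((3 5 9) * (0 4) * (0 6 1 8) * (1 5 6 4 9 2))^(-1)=(0 8 1 2 5 6 3 9)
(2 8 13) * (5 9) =(2 8 13)(5 9) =[0, 1, 8, 3, 4, 9, 6, 7, 13, 5, 10, 11, 12, 2]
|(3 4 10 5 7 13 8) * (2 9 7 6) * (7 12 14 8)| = 10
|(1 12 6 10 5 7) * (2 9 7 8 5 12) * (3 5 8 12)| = 20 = |(1 2 9 7)(3 5 12 6 10)|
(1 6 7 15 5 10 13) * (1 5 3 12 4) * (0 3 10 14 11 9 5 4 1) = (0 3 12 1 6 7 15 10 13 4)(5 14 11 9) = [3, 6, 2, 12, 0, 14, 7, 15, 8, 5, 13, 9, 1, 4, 11, 10]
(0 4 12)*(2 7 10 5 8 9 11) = (0 4 12)(2 7 10 5 8 9 11) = [4, 1, 7, 3, 12, 8, 6, 10, 9, 11, 5, 2, 0]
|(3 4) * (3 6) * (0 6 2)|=|(0 6 3 4 2)|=5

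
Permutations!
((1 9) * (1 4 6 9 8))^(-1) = (1 8)(4 9 6)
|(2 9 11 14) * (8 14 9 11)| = |(2 11 9 8 14)| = 5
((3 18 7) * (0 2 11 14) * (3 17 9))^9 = ((0 2 11 14)(3 18 7 17 9))^9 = (0 2 11 14)(3 9 17 7 18)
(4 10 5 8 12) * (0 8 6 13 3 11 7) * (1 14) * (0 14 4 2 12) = (0 8)(1 4 10 5 6 13 3 11 7 14)(2 12) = [8, 4, 12, 11, 10, 6, 13, 14, 0, 9, 5, 7, 2, 3, 1]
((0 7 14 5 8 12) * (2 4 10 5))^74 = ((0 7 14 2 4 10 5 8 12))^74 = (0 14 4 5 12 7 2 10 8)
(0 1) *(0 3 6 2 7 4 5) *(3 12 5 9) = (0 1 12 5)(2 7 4 9 3 6) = [1, 12, 7, 6, 9, 0, 2, 4, 8, 3, 10, 11, 5]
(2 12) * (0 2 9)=[2, 1, 12, 3, 4, 5, 6, 7, 8, 0, 10, 11, 9]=(0 2 12 9)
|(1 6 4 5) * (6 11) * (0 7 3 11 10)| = 9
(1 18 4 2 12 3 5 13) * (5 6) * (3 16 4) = (1 18 3 6 5 13)(2 12 16 4) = [0, 18, 12, 6, 2, 13, 5, 7, 8, 9, 10, 11, 16, 1, 14, 15, 4, 17, 3]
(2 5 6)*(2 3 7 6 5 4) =(2 4)(3 7 6) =[0, 1, 4, 7, 2, 5, 3, 6]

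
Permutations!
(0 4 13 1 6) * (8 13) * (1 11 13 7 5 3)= [4, 6, 2, 1, 8, 3, 0, 5, 7, 9, 10, 13, 12, 11]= (0 4 8 7 5 3 1 6)(11 13)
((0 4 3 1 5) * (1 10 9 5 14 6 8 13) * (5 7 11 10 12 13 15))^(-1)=(0 5 15 8 6 14 1 13 12 3 4)(7 9 10 11)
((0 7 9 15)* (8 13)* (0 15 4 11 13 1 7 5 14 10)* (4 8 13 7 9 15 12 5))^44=((0 4 11 7 15 12 5 14 10)(1 9 8))^44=(0 10 14 5 12 15 7 11 4)(1 8 9)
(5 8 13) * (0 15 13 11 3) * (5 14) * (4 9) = (0 15 13 14 5 8 11 3)(4 9) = [15, 1, 2, 0, 9, 8, 6, 7, 11, 4, 10, 3, 12, 14, 5, 13]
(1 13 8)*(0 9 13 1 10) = (0 9 13 8 10) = [9, 1, 2, 3, 4, 5, 6, 7, 10, 13, 0, 11, 12, 8]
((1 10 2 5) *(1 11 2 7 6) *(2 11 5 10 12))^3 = (1 10)(2 6)(7 12)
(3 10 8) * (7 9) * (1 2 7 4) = [0, 2, 7, 10, 1, 5, 6, 9, 3, 4, 8] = (1 2 7 9 4)(3 10 8)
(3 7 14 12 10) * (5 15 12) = (3 7 14 5 15 12 10) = [0, 1, 2, 7, 4, 15, 6, 14, 8, 9, 3, 11, 10, 13, 5, 12]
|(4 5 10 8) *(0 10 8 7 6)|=|(0 10 7 6)(4 5 8)|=12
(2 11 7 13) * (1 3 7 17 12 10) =(1 3 7 13 2 11 17 12 10) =[0, 3, 11, 7, 4, 5, 6, 13, 8, 9, 1, 17, 10, 2, 14, 15, 16, 12]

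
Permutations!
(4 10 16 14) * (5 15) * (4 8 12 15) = (4 10 16 14 8 12 15 5) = [0, 1, 2, 3, 10, 4, 6, 7, 12, 9, 16, 11, 15, 13, 8, 5, 14]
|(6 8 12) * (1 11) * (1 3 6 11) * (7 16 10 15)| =20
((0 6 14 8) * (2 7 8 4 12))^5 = (0 2 14 8 12 6 7 4)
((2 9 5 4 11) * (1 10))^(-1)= (1 10)(2 11 4 5 9)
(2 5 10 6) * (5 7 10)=[0, 1, 7, 3, 4, 5, 2, 10, 8, 9, 6]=(2 7 10 6)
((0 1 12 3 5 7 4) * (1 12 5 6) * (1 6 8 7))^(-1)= ((0 12 3 8 7 4)(1 5))^(-1)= (0 4 7 8 3 12)(1 5)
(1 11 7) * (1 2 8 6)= (1 11 7 2 8 6)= [0, 11, 8, 3, 4, 5, 1, 2, 6, 9, 10, 7]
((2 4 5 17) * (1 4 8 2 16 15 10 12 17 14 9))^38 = ((1 4 5 14 9)(2 8)(10 12 17 16 15))^38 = (1 14 4 9 5)(10 16 12 15 17)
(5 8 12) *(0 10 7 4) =(0 10 7 4)(5 8 12) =[10, 1, 2, 3, 0, 8, 6, 4, 12, 9, 7, 11, 5]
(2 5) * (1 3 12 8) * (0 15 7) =[15, 3, 5, 12, 4, 2, 6, 0, 1, 9, 10, 11, 8, 13, 14, 7] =(0 15 7)(1 3 12 8)(2 5)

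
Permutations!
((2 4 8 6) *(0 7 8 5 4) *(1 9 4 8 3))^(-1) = ((0 7 3 1 9 4 5 8 6 2))^(-1) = (0 2 6 8 5 4 9 1 3 7)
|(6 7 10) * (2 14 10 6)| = 6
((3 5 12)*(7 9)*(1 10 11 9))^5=((1 10 11 9 7)(3 5 12))^5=(3 12 5)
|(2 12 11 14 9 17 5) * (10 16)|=14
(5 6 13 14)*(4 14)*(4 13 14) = [0, 1, 2, 3, 4, 6, 14, 7, 8, 9, 10, 11, 12, 13, 5] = (5 6 14)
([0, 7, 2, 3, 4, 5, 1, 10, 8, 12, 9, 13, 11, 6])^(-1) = (1 6 13 11 12 9 10 7)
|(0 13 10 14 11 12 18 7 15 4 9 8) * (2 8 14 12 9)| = 30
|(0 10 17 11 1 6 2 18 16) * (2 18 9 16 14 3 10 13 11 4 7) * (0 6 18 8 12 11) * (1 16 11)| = 30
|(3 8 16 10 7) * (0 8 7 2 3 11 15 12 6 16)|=|(0 8)(2 3 7 11 15 12 6 16 10)|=18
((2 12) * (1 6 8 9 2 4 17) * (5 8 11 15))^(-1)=(1 17 4 12 2 9 8 5 15 11 6)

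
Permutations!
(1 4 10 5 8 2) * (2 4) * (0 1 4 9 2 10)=[1, 10, 4, 3, 0, 8, 6, 7, 9, 2, 5]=(0 1 10 5 8 9 2 4)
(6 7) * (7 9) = [0, 1, 2, 3, 4, 5, 9, 6, 8, 7] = (6 9 7)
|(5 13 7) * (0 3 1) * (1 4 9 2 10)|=|(0 3 4 9 2 10 1)(5 13 7)|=21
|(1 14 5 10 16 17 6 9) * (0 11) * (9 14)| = 6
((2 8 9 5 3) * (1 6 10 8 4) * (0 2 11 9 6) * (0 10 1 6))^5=(0 10 6 2 8 1 4)(3 11 9 5)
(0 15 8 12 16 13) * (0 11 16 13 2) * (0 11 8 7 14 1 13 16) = (0 15 7 14 1 13 8 12 16 2 11) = [15, 13, 11, 3, 4, 5, 6, 14, 12, 9, 10, 0, 16, 8, 1, 7, 2]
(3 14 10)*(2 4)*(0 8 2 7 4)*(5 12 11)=(0 8 2)(3 14 10)(4 7)(5 12 11)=[8, 1, 0, 14, 7, 12, 6, 4, 2, 9, 3, 5, 11, 13, 10]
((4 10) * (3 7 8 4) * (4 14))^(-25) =(3 10 4 14 8 7)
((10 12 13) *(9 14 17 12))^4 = (9 13 17)(10 12 14)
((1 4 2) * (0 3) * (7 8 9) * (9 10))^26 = (1 2 4)(7 10)(8 9)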